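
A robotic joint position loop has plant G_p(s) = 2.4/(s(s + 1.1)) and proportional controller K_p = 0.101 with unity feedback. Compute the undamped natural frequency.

With unity feedback the closed-loop characteristic equation is s² + 1.1s + 0.101·2.4 = s² + 1.1s + 0.2424 = 0.
So ω_n² = 0.2424 ⇒ ω_n = 0.4923 rad/s, and ζ = 1.1/(2ω_n) = 1.12.

ω_n = 0.492 rad/s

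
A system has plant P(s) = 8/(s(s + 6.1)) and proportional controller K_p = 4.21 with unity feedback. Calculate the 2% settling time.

From 1 + K_pP(s) = 0: s² + 6.1s + 33.68 = 0 ⇒ ω_n = 5.803, ζ = 0.5255.
2% settling time T_s ≈ 4/(ζω_n) = 4/3.05 = 1.31 s.

T_s ≈ 1.31 s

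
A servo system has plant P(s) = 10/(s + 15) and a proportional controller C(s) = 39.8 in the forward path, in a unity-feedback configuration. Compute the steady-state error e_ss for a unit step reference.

0.0363

The loop is type 0. Static position error constant K_pos = C(0)·P(0) = 39.8·0.6667 = 26.53.
Steady-state error to a unit step: e_ss = 1/(1+K_pos) = 1/27.53 = 0.0363.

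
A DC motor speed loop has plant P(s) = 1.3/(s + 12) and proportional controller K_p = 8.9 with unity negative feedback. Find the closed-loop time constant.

Closed-loop transfer function: T(s) = K_p·P(s)/(1 + K_p·P(s)) = 11.57/(s + 12 + 11.57) = 11.57/(s + 23.57).
Time constant τ = 1/23.57 = 0.0424 s.

τ = 0.0424 s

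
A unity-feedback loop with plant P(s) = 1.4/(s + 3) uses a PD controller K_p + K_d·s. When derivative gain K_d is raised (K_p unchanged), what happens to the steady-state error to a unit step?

unchanged

At s = 0 the derivative term contributes nothing: C(0) = K_p regardless of K_d, so K_pos = K_p·P(0) and e_ss are unchanged.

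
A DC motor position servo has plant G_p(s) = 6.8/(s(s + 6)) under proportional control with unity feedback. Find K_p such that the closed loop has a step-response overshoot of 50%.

K_p = 28.5

From %OS = 100·exp(−πζ/√(1−ζ²)) = 50%, ζ = −ln(0.5)/√(π²+ln²(0.5)) = 0.2155.
Characteristic equation s² + 6s + 6.8K_p = 0 gives ζ = 6/(2√(6.8K_p)).
Setting ζ = 0.2155: √(6.8K_p) = 6/(2·0.2155) = 13.92, so K_p = 193.9/6.8 = 28.5.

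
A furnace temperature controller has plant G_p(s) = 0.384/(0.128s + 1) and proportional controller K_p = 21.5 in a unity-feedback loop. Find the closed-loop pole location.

Closed loop: T(s) = K_p·G_p/(1+K_p·G_p) = 8.256/(0.128s + 1 + 8.256), with pole at s = −(1 + 8.256)/0.128 = −72.31.

s = -72.31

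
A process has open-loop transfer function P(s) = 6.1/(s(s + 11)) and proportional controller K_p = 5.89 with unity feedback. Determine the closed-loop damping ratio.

With unity feedback the closed-loop characteristic equation is s² + 11s + 5.89·6.1 = s² + 11s + 35.93 = 0.
Matching s² + 2ζω_n s + ω_n²: ω_n = √35.93 = 5.994 rad/s and 2ζω_n = 11, so ζ = 11/(2·5.994) = 0.918.

ζ = 0.918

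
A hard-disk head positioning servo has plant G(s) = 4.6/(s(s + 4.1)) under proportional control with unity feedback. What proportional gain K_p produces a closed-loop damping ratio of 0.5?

K_p = 3.65

Closed-loop characteristic equation: s² + 4.1s + K_p·4.6 = 0.
So ω_n = √(4.6K_p) and 2ζω_n = 4.1, giving ζ = 4.1/(2√(4.6K_p)).
Setting ζ = 0.5: √(4.6K_p) = 4.1/(2·0.5) = 4.1, so K_p = 16.81/4.6 = 3.65.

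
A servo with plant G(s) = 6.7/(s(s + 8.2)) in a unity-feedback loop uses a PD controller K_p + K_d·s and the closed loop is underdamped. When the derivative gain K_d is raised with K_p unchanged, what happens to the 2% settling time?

Characteristic equation s² + (8.2 + 6.7K_d)s + 6.7K_p = 0: raising K_d increases ζω_n = (8.2+6.7K_d)/2 while the loop stays underdamped, so T_s ≈ 4/(ζω_n) decreases.

decrease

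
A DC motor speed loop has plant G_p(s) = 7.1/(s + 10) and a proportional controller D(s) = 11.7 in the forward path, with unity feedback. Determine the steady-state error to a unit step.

The loop is type 0. Static position error constant K_pos = D(0)·G_p(0) = 11.7·0.71 = 8.307.
Steady-state error to a unit step: e_ss = 1/(1+K_pos) = 1/9.307 = 0.107.

0.107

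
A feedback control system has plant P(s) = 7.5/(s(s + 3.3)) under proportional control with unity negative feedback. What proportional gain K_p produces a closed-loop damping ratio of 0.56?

K_p = 1.16

Closed-loop characteristic equation: s² + 3.3s + K_p·7.5 = 0.
So ω_n = √(7.5K_p) and 2ζω_n = 3.3, giving ζ = 3.3/(2√(7.5K_p)).
Setting ζ = 0.56: √(7.5K_p) = 3.3/(2·0.56) = 2.946, so K_p = 8.681/7.5 = 1.16.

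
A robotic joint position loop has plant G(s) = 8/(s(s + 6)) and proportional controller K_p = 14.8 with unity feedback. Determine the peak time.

From 1 + K_pG(s) = 0: s² + 6s + 118.4 = 0 ⇒ ω_n = 10.88, ζ = 0.2757.
Damped frequency ω_d = ω_n√(1−ζ²) = 10.46 rad/s, so peak time T_p = π/ω_d = 0.3 s.

T_p = 0.3 s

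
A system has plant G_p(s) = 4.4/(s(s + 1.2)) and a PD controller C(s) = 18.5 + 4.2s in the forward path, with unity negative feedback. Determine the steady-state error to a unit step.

The open loop C(s)G_p(s) has a pole at the origin (type 1), so the static position error constant is infinite and e_ss = 1/(1+∞) = 0.

0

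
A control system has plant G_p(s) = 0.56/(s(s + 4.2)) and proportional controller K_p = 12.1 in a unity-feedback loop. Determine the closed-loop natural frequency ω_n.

With unity feedback the closed-loop characteristic equation is s² + 4.2s + 12.1·0.56 = s² + 4.2s + 6.776 = 0.
So ω_n² = 6.776 ⇒ ω_n = 2.603 rad/s, and ζ = 4.2/(2ω_n) = 0.807.

ω_n = 2.6 rad/s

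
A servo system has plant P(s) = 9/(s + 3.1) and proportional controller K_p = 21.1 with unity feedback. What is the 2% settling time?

T_s ≈ 0.0207 s

Closed-loop transfer function: T(s) = K_p·P(s)/(1 + K_p·P(s)) = 189.9/(s + 3.1 + 189.9) = 189.9/(s + 193).
Time constant τ = 1/193 = 0.005181 s, so the 2% settling time is about 4τ = 0.0207 s.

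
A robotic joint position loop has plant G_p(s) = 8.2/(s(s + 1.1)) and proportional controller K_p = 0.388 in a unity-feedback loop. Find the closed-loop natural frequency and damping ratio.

ω_n = 1.78 rad/s, ζ = 0.308

The closed-loop denominator is s(s+1.1) + 0.388·8.2 = s² + 1.1s + 3.182.
So ω_n² = 3.182 ⇒ ω_n = 1.784 rad/s, and ζ = 1.1/(2ω_n) = 0.308.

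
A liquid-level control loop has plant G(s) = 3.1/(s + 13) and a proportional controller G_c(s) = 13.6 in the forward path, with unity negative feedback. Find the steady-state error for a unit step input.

0.236

The loop is type 0. Static position error constant K_pos = G_c(0)·G(0) = 13.6·0.2385 = 3.243.
Steady-state error to a unit step: e_ss = 1/(1+K_pos) = 1/4.243 = 0.236.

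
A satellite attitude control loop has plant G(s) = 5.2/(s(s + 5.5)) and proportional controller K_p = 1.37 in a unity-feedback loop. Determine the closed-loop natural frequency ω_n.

With unity feedback the closed-loop characteristic equation is s² + 5.5s + 1.37·5.2 = s² + 5.5s + 7.124 = 0.
So ω_n² = 7.124 ⇒ ω_n = 2.669 rad/s, and ζ = 5.5/(2ω_n) = 1.03.

ω_n = 2.67 rad/s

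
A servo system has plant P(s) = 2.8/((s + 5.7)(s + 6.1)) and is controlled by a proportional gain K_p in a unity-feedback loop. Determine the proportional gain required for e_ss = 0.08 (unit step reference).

K_p = 143

The loop is type 0, so e_ss(step) = 1/(1 + K_pos) with K_pos = K_p·P(0).
P(0) = 0.08053. Require 1/(1 + K_p·0.08053) = 0.08, so 1 + 0.08053·K_p = 12.5.
K_p = (12.5 − 1)/0.08053 = 143.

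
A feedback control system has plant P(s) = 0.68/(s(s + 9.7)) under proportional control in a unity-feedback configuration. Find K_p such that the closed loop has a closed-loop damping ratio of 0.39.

Closed-loop characteristic equation: s² + 9.7s + K_p·0.68 = 0.
So ω_n = √(0.68K_p) and 2ζω_n = 9.7, giving ζ = 9.7/(2√(0.68K_p)).
Setting ζ = 0.39: √(0.68K_p) = 9.7/(2·0.39) = 12.44, so K_p = 154.7/0.68 = 227.

K_p = 227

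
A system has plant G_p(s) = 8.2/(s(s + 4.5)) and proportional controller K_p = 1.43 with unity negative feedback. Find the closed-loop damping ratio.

ζ = 0.657

1 + K_p·G_p(s) = 0 gives s² + 4.5s + 11.73 = 0.
Matching s² + 2ζω_n s + ω_n²: ω_n = √11.73 = 3.424 rad/s and 2ζω_n = 4.5, so ζ = 4.5/(2·3.424) = 0.657.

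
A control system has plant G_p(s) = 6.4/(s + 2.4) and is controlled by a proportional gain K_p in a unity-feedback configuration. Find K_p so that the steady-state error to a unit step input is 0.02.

For a type-0 loop with proportional control, e_ss = 1/(1 + K_p·G_p(0)).
G_p(0) = 2.667. Require 1/(1 + K_p·2.667) = 0.02, so 1 + 2.667·K_p = 50.
K_p = (50 − 1)/2.667 = 18.4.

K_p = 18.4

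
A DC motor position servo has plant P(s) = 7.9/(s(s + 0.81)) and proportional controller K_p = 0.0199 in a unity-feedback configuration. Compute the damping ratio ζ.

The closed-loop denominator is s(s+0.81) + 0.0199·7.9 = s² + 0.81s + 0.1572.
Matching s² + 2ζω_n s + ω_n²: ω_n = √0.1572 = 0.3965 rad/s and 2ζω_n = 0.81, so ζ = 0.81/(2·0.3965) = 1.02.

ζ = 1.02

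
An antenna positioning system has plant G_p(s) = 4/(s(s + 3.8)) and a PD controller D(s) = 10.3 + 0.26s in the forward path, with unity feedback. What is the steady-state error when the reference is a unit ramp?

0.0922

The loop has one pole at the origin (type 1). Velocity error constant K_v = lim_{s→0} s·D(s)G_p(s) = 10.3·4/3.8 = 10.84.
Steady-state error to a unit ramp: e_ss = 1/K_v = 0.0922.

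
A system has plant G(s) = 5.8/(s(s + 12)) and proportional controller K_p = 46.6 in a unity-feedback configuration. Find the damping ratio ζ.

The closed-loop denominator is s(s+12) + 46.6·5.8 = s² + 12s + 270.3.
Matching s² + 2ζω_n s + ω_n²: ω_n = √270.3 = 16.44 rad/s and 2ζω_n = 12, so ζ = 12/(2·16.44) = 0.365.

ζ = 0.365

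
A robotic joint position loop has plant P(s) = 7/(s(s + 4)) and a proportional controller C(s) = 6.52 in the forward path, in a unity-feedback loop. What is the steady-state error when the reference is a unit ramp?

The loop has one pole at the origin (type 1). Velocity error constant K_v = lim_{s→0} s·C(s)P(s) = 6.52·7/4 = 11.41.
Steady-state error to a unit ramp: e_ss = 1/K_v = 0.0876.

0.0876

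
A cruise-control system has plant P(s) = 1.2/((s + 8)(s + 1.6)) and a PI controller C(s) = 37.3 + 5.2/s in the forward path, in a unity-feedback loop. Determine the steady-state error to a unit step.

The open loop C(s)P(s) has a pole at the origin (type 1), so the static position error constant is infinite and e_ss = 1/(1+∞) = 0.

0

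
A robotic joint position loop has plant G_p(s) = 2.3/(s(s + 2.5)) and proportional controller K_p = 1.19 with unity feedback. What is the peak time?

Closed-loop characteristic equation: s² + 2.5s + 2.737 = 0, so ω_n = 1.654 rad/s and ζ = 2.5/(2·1.654) = 0.7556.
Damped frequency ω_d = ω_n√(1−ζ²) = 1.084 rad/s, so peak time T_p = π/ω_d = 2.9 s.

T_p = 2.9 s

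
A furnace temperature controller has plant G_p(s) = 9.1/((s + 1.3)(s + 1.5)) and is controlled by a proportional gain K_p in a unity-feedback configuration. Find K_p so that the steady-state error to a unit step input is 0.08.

Steady-state error for a unit step on this type-0 loop is 1/(1 + K_p·G_p(0)).
G_p(0) = 4.667. Require 1/(1 + K_p·4.667) = 0.08, so 1 + 4.667·K_p = 12.5.
K_p = (12.5 − 1)/4.667 = 2.46.

K_p = 2.46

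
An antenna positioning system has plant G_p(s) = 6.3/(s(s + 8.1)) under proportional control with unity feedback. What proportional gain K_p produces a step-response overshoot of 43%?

K_p = 38.7

From %OS = 100·exp(−πζ/√(1−ζ²)) = 43%, ζ = −ln(0.43)/√(π²+ln²(0.43)) = 0.2594.
Characteristic equation s² + 8.1s + 6.3K_p = 0 gives ζ = 8.1/(2√(6.3K_p)).
Setting ζ = 0.2594: √(6.3K_p) = 8.1/(2·0.2594) = 15.61, so K_p = 243.7/6.3 = 38.7.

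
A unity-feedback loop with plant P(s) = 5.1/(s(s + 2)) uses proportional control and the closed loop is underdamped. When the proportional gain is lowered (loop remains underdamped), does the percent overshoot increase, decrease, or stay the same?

ζ = 2/(2√(5.1K_p)) rises as K_p falls; higher damping means less overshoot.

decrease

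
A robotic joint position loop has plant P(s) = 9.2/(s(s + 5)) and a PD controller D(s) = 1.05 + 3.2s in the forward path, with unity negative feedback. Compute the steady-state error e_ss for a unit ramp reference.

The loop has one pole at the origin (type 1). Velocity error constant K_v = lim_{s→0} s·D(s)P(s) = 1.05·9.2/5 = 1.932.
Steady-state error to a unit ramp: e_ss = 1/K_v = 0.518.

0.518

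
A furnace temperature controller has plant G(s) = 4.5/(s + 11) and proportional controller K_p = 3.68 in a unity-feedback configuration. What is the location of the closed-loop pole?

s = -27.56

Closed-loop transfer function: T(s) = K_p·G(s)/(1 + K_p·G(s)) = 16.56/(s + 11 + 16.56) = 16.56/(s + 27.56).
The closed-loop pole is at s = −27.56.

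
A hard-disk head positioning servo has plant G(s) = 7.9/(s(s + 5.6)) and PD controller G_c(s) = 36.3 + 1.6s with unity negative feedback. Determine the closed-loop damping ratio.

ζ = 0.539

Forward path: (36.3 + 1.6s)·7.9/(s(s+5.6)). The closed-loop characteristic equation is s² + (5.6 + 7.9·1.6)s + 7.9·36.3 = 0.
That is s² + 18.24s + 286.8 = 0, so ω_n = 16.93 rad/s and ζ = 18.24/(2·16.93) = 0.5386.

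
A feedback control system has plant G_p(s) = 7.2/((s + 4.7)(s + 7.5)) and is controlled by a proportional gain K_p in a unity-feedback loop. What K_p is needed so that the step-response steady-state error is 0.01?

K_p = 485

For a type-0 loop with proportional control, e_ss = 1/(1 + K_p·G_p(0)).
G_p(0) = 0.2043. Require 1/(1 + K_p·0.2043) = 0.01, so 1 + 0.2043·K_p = 100.
K_p = (100 − 1)/0.2043 = 485.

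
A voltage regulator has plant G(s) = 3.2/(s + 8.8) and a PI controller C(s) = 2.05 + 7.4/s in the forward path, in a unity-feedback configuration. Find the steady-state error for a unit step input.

The open loop C(s)G(s) has a pole at the origin (type 1), so the static position error constant is infinite and e_ss = 1/(1+∞) = 0.

0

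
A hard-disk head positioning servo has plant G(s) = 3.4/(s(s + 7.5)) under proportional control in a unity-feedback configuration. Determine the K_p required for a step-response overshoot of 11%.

From %OS = 100·exp(−πζ/√(1−ζ²)) = 11%, ζ = −ln(0.11)/√(π²+ln²(0.11)) = 0.5749.
Characteristic equation s² + 7.5s + 3.4K_p = 0 gives ζ = 7.5/(2√(3.4K_p)).
Setting ζ = 0.5749: √(3.4K_p) = 7.5/(2·0.5749) = 6.523, so K_p = 42.55/3.4 = 12.5.

K_p = 12.5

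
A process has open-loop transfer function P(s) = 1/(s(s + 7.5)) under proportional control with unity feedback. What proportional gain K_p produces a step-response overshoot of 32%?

K_p = 121

From %OS = 100·exp(−πζ/√(1−ζ²)) = 32%, ζ = −ln(0.32)/√(π²+ln²(0.32)) = 0.341.
Characteristic equation s² + 7.5s + 1K_p = 0 gives ζ = 7.5/(2√(1K_p)).
Setting ζ = 0.341: √(1K_p) = 7.5/(2·0.341) = 11, so K_p = 121/1 = 121.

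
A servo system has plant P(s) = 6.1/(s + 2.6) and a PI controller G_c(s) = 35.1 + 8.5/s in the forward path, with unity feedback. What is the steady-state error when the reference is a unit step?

The open loop G_c(s)P(s) has a pole at the origin (type 1), so the static position error constant is infinite and e_ss = 1/(1+∞) = 0.

0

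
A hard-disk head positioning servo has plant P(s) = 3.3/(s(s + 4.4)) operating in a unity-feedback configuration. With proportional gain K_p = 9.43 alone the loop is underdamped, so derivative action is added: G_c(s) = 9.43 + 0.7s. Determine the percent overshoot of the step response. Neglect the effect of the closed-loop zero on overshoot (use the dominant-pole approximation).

Forward path: (9.43 + 0.7s)·3.3/(s(s+4.4)). The closed-loop characteristic equation is s² + (4.4 + 3.3·0.7)s + 3.3·9.43 = 0.
That is s² + 6.71s + 31.12 = 0, so ω_n = 5.578 rad/s and ζ = 6.71/(2·5.578) = 0.6014.
%OS = 100·exp(−πζ/√(1−ζ²)) = 9.4%.

9.4%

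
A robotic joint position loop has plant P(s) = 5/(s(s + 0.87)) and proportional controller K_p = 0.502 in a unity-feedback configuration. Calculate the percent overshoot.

40.8%

From 1 + K_pP(s) = 0: s² + 0.87s + 2.51 = 0 ⇒ ω_n = 1.584, ζ = 0.2746.
%OS = 100·exp(−πζ/√(1−ζ²)) = 100·exp(−π·0.2746/√0.9246) = 40.8%.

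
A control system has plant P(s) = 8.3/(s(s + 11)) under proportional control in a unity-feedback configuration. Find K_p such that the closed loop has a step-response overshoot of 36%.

From %OS = 100·exp(−πζ/√(1−ζ²)) = 36%, ζ = −ln(0.36)/√(π²+ln²(0.36)) = 0.3093.
Characteristic equation s² + 11s + 8.3K_p = 0 gives ζ = 11/(2√(8.3K_p)).
Setting ζ = 0.3093: √(8.3K_p) = 11/(2·0.3093) = 17.78, so K_p = 316.3/8.3 = 38.1.

K_p = 38.1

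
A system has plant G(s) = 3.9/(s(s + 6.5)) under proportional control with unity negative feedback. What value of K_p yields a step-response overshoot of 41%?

From %OS = 100·exp(−πζ/√(1−ζ²)) = 41%, ζ = −ln(0.41)/√(π²+ln²(0.41)) = 0.273.
Characteristic equation s² + 6.5s + 3.9K_p = 0 gives ζ = 6.5/(2√(3.9K_p)).
Setting ζ = 0.273: √(3.9K_p) = 6.5/(2·0.273) = 11.9, so K_p = 141.7/3.9 = 36.3.

K_p = 36.3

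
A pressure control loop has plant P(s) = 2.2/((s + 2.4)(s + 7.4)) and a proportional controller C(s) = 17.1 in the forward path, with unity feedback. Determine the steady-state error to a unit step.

The loop is type 0. Static position error constant K_pos = C(0)·P(0) = 17.1·0.1239 = 2.118.
Steady-state error to a unit step: e_ss = 1/(1+K_pos) = 1/3.118 = 0.321.

0.321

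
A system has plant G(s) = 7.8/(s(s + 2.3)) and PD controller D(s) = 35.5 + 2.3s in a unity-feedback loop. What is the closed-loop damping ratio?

ζ = 0.608

Forward path: (35.5 + 2.3s)·7.8/(s(s+2.3)). The closed-loop characteristic equation is s² + (2.3 + 7.8·2.3)s + 7.8·35.5 = 0.
That is s² + 20.24s + 276.9 = 0, so ω_n = 16.64 rad/s and ζ = 20.24/(2·16.64) = 0.6082.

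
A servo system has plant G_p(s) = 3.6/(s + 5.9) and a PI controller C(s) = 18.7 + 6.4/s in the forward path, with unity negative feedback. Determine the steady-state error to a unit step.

The open loop C(s)G_p(s) has a pole at the origin (type 1), so the static position error constant is infinite and e_ss = 1/(1+∞) = 0.

0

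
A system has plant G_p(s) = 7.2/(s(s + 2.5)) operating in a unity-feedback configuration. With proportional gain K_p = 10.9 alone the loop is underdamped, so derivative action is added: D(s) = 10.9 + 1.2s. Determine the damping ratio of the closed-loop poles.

Forward path: (10.9 + 1.2s)·7.2/(s(s+2.5)). The closed-loop characteristic equation is s² + (2.5 + 7.2·1.2)s + 7.2·10.9 = 0.
That is s² + 11.14s + 78.48 = 0, so ω_n = 8.859 rad/s and ζ = 11.14/(2·8.859) = 0.6287.

ζ = 0.629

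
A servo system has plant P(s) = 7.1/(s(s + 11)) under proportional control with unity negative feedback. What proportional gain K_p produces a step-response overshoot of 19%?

K_p = 19.5

From %OS = 100·exp(−πζ/√(1−ζ²)) = 19%, ζ = −ln(0.19)/√(π²+ln²(0.19)) = 0.4673.
Characteristic equation s² + 11s + 7.1K_p = 0 gives ζ = 11/(2√(7.1K_p)).
Setting ζ = 0.4673: √(7.1K_p) = 11/(2·0.4673) = 11.77, so K_p = 138.5/7.1 = 19.5.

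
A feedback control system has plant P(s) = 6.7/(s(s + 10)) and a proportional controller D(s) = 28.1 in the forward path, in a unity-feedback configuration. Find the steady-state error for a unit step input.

0

The open loop D(s)P(s) has a pole at the origin (type 1), so the static position error constant is infinite and e_ss = 1/(1+∞) = 0.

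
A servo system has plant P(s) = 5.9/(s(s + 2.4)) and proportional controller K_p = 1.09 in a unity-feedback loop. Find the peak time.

T_p = 1.41 s

Closed-loop characteristic equation: s² + 2.4s + 6.431 = 0, so ω_n = 2.536 rad/s and ζ = 2.4/(2·2.536) = 0.4732.
Damped frequency ω_d = ω_n√(1−ζ²) = 2.234 rad/s, so peak time T_p = π/ω_d = 1.41 s.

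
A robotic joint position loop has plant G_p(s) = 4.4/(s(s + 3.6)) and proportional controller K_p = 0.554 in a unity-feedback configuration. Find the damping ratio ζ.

The closed-loop denominator is s(s+3.6) + 0.554·4.4 = s² + 3.6s + 2.438.
So ω_n² = 2.438 ⇒ ω_n = 1.561 rad/s, and ζ = 3.6/(2ω_n) = 1.15.

ζ = 1.15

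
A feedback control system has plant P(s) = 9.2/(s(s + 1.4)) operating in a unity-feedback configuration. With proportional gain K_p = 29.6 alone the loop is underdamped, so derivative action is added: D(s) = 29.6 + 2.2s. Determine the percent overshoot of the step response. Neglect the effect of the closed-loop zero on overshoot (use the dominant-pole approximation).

6.53%

Forward path: (29.6 + 2.2s)·9.2/(s(s+1.4)). The closed-loop characteristic equation is s² + (1.4 + 9.2·2.2)s + 9.2·29.6 = 0.
That is s² + 21.64s + 272.3 = 0, so ω_n = 16.5 rad/s and ζ = 21.64/(2·16.5) = 0.6557.
%OS = 100·exp(−πζ/√(1−ζ²)) = 6.53%.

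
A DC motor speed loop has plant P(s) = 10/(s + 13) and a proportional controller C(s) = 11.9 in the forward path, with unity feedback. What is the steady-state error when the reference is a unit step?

0.0985

The loop is type 0. Static position error constant K_pos = C(0)·P(0) = 11.9·0.7692 = 9.154.
Steady-state error to a unit step: e_ss = 1/(1+K_pos) = 1/10.15 = 0.0985.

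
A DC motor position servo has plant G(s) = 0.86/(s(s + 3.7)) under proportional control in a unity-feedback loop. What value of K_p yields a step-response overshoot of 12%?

K_p = 12.7

From %OS = 100·exp(−πζ/√(1−ζ²)) = 12%, ζ = −ln(0.12)/√(π²+ln²(0.12)) = 0.5594.
Characteristic equation s² + 3.7s + 0.86K_p = 0 gives ζ = 3.7/(2√(0.86K_p)).
Setting ζ = 0.5594: √(0.86K_p) = 3.7/(2·0.5594) = 3.307, so K_p = 10.94/0.86 = 12.7.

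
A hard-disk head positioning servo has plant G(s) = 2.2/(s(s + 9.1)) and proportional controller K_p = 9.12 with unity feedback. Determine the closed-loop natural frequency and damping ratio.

ω_n = 4.48 rad/s, ζ = 1.02

With unity feedback the closed-loop characteristic equation is s² + 9.1s + 9.12·2.2 = s² + 9.1s + 20.06 = 0.
Matching s² + 2ζω_n s + ω_n²: ω_n = √20.06 = 4.479 rad/s and 2ζω_n = 9.1, so ζ = 9.1/(2·4.479) = 1.02.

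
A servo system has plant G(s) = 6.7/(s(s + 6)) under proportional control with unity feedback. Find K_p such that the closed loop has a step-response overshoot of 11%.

From %OS = 100·exp(−πζ/√(1−ζ²)) = 11%, ζ = −ln(0.11)/√(π²+ln²(0.11)) = 0.5749.
Characteristic equation s² + 6s + 6.7K_p = 0 gives ζ = 6/(2√(6.7K_p)).
Setting ζ = 0.5749: √(6.7K_p) = 6/(2·0.5749) = 5.218, so K_p = 27.23/6.7 = 4.06.

K_p = 4.06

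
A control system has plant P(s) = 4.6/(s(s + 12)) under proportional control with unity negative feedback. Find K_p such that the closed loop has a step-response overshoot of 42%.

K_p = 110

From %OS = 100·exp(−πζ/√(1−ζ²)) = 42%, ζ = −ln(0.42)/√(π²+ln²(0.42)) = 0.2662.
Characteristic equation s² + 12s + 4.6K_p = 0 gives ζ = 12/(2√(4.6K_p)).
Setting ζ = 0.2662: √(4.6K_p) = 12/(2·0.2662) = 22.54, so K_p = 508.1/4.6 = 110.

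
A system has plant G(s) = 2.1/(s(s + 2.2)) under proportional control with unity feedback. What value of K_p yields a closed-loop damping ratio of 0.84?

Closed-loop characteristic equation: s² + 2.2s + K_p·2.1 = 0.
So ω_n = √(2.1K_p) and 2ζω_n = 2.2, giving ζ = 2.2/(2√(2.1K_p)).
Setting ζ = 0.84: √(2.1K_p) = 2.2/(2·0.84) = 1.31, so K_p = 1.715/2.1 = 0.817.

K_p = 0.817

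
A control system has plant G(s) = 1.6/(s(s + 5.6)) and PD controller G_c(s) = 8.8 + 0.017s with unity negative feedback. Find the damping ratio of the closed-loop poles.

Forward path: (8.8 + 0.017s)·1.6/(s(s+5.6)). The closed-loop characteristic equation is s² + (5.6 + 1.6·0.017)s + 1.6·8.8 = 0.
That is s² + 5.627s + 14.08 = 0, so ω_n = 3.752 rad/s and ζ = 5.627/(2·3.752) = 0.7498.

ζ = 0.75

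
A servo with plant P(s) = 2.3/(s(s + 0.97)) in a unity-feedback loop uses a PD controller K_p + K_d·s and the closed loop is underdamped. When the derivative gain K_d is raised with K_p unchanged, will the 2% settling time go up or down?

Characteristic equation s² + (0.97 + 2.3K_d)s + 2.3K_p = 0: raising K_d increases ζω_n = (0.97+2.3K_d)/2 while the loop stays underdamped, so T_s ≈ 4/(ζω_n) decreases.

decrease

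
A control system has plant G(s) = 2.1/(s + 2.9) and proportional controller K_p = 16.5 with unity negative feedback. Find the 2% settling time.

T_s ≈ 0.107 s

Closed-loop transfer function: T(s) = K_p·G(s)/(1 + K_p·G(s)) = 34.65/(s + 2.9 + 34.65) = 34.65/(s + 37.55).
Time constant τ = 1/37.55 = 0.02663 s, so the 2% settling time is about 4τ = 0.107 s.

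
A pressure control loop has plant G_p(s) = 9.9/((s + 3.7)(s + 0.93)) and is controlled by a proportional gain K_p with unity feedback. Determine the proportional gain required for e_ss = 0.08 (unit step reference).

K_p = 4

For a type-0 loop with proportional control, e_ss = 1/(1 + K_p·G_p(0)).
G_p(0) = 2.877. Require 1/(1 + K_p·2.877) = 0.08, so 1 + 2.877·K_p = 12.5.
K_p = (12.5 − 1)/2.877 = 4.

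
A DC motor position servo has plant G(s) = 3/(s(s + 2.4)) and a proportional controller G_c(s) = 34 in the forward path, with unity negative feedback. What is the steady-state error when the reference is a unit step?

0

The open loop G_c(s)G(s) has a pole at the origin (type 1), so the static position error constant is infinite and e_ss = 1/(1+∞) = 0.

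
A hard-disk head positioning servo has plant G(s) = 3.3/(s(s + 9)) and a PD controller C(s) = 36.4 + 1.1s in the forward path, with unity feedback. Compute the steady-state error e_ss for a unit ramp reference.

0.0749

The loop has one pole at the origin (type 1). Velocity error constant K_v = lim_{s→0} s·C(s)G(s) = 36.4·3.3/9 = 13.35.
Steady-state error to a unit ramp: e_ss = 1/K_v = 0.0749.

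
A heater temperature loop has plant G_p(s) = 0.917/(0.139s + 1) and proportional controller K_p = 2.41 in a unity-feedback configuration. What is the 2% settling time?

T_s ≈ 0.173 s

Closed loop: T(s) = K_p·G_p/(1+K_p·G_p) = 2.21/(0.139s + 1 + 2.21), with pole at s = −(1 + 2.21)/0.139 = −23.09.
τ = 1/23.09 = 0.0433 s, so 2% settling time ≈ 4τ = 0.173 s.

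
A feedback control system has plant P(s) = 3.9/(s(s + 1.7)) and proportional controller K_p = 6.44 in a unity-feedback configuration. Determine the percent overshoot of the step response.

58.2%

From 1 + K_pP(s) = 0: s² + 1.7s + 25.12 = 0 ⇒ ω_n = 5.012, ζ = 0.1696.
%OS = 100·exp(−πζ/√(1−ζ²)) = 100·exp(−π·0.1696/√0.9712) = 58.2%.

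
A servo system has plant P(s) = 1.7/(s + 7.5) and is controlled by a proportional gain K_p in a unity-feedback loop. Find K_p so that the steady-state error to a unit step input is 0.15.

K_p = 25

The loop is type 0, so e_ss(step) = 1/(1 + K_pos) with K_pos = K_p·P(0).
P(0) = 0.2267. Require 1/(1 + K_p·0.2267) = 0.15, so 1 + 0.2267·K_p = 6.667.
K_p = (6.667 − 1)/0.2267 = 25.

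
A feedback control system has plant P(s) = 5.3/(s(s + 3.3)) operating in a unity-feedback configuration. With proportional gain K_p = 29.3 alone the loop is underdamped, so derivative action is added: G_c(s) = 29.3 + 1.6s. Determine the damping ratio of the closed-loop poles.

Forward path: (29.3 + 1.6s)·5.3/(s(s+3.3)). The closed-loop characteristic equation is s² + (3.3 + 5.3·1.6)s + 5.3·29.3 = 0.
That is s² + 11.78s + 155.3 = 0, so ω_n = 12.46 rad/s and ζ = 11.78/(2·12.46) = 0.4727.

ζ = 0.473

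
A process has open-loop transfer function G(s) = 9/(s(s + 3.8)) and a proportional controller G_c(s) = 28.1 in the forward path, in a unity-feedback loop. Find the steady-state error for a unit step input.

The open loop G_c(s)G(s) has a pole at the origin (type 1), so the static position error constant is infinite and e_ss = 1/(1+∞) = 0.

0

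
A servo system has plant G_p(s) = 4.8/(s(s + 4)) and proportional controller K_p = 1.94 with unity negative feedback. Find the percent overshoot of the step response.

6.55%

Closed-loop characteristic equation: s² + 4s + 9.312 = 0, so ω_n = 3.052 rad/s and ζ = 4/(2·3.052) = 0.6554.
%OS = 100·exp(−πζ/√(1−ζ²)) = 100·exp(−π·0.6554/√0.5704) = 6.55%.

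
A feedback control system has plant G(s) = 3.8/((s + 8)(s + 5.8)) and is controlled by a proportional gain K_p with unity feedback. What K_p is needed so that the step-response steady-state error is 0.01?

Steady-state error for a unit step on this type-0 loop is 1/(1 + K_p·G(0)).
G(0) = 0.0819. Require 1/(1 + K_p·0.0819) = 0.01, so 1 + 0.0819·K_p = 100.
K_p = (100 − 1)/0.0819 = 1210.

K_p = 1210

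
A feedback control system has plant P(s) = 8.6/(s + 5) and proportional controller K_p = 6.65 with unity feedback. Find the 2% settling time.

Closed-loop transfer function: T(s) = K_p·P(s)/(1 + K_p·P(s)) = 57.19/(s + 5 + 57.19) = 57.19/(s + 62.19).
Time constant τ = 1/62.19 = 0.01608 s, so the 2% settling time is about 4τ = 0.0643 s.

T_s ≈ 0.0643 s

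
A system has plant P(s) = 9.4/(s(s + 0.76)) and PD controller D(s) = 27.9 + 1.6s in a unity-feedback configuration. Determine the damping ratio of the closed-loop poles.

Forward path: (27.9 + 1.6s)·9.4/(s(s+0.76)). The closed-loop characteristic equation is s² + (0.76 + 9.4·1.6)s + 9.4·27.9 = 0.
That is s² + 15.8s + 262.3 = 0, so ω_n = 16.19 rad/s and ζ = 15.8/(2·16.19) = 0.4878.

ζ = 0.488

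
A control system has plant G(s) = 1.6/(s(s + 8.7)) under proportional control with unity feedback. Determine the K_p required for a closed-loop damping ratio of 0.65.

Closed-loop characteristic equation: s² + 8.7s + K_p·1.6 = 0.
So ω_n = √(1.6K_p) and 2ζω_n = 8.7, giving ζ = 8.7/(2√(1.6K_p)).
Setting ζ = 0.65: √(1.6K_p) = 8.7/(2·0.65) = 6.692, so K_p = 44.79/1.6 = 28.

K_p = 28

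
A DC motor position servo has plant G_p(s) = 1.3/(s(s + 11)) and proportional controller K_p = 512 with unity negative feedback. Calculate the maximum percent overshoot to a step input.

50.4%

Closed-loop characteristic equation: s² + 11s + 665.6 = 0, so ω_n = 25.8 rad/s and ζ = 11/(2·25.8) = 0.2132.
%OS = 100·exp(−πζ/√(1−ζ²)) = 100·exp(−π·0.2132/√0.9546) = 50.4%.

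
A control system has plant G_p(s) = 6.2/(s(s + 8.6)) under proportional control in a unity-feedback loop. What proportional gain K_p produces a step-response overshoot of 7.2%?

From %OS = 100·exp(−πζ/√(1−ζ²)) = 7.2%, ζ = −ln(0.072)/√(π²+ln²(0.072)) = 0.6421.
Characteristic equation s² + 8.6s + 6.2K_p = 0 gives ζ = 8.6/(2√(6.2K_p)).
Setting ζ = 0.6421: √(6.2K_p) = 8.6/(2·0.6421) = 6.697, so K_p = 44.85/6.2 = 7.23.

K_p = 7.23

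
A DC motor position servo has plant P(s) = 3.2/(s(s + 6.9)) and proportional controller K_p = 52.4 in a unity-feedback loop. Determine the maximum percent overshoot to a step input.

42%

Closed-loop characteristic equation: s² + 6.9s + 167.7 = 0, so ω_n = 12.95 rad/s and ζ = 6.9/(2·12.95) = 0.2664.
%OS = 100·exp(−πζ/√(1−ζ²)) = 100·exp(−π·0.2664/√0.929) = 42%.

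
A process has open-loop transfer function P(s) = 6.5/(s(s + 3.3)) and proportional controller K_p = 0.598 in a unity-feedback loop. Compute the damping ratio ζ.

1 + K_p·P(s) = 0 gives s² + 3.3s + 3.887 = 0.
Matching s² + 2ζω_n s + ω_n²: ω_n = √3.887 = 1.972 rad/s and 2ζω_n = 3.3, so ζ = 3.3/(2·1.972) = 0.837.

ζ = 0.837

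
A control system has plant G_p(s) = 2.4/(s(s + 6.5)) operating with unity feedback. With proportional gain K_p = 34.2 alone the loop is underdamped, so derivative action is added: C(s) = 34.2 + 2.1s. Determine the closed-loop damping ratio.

Forward path: (34.2 + 2.1s)·2.4/(s(s+6.5)). The closed-loop characteristic equation is s² + (6.5 + 2.4·2.1)s + 2.4·34.2 = 0.
That is s² + 11.54s + 82.08 = 0, so ω_n = 9.06 rad/s and ζ = 11.54/(2·9.06) = 0.6369.

ζ = 0.637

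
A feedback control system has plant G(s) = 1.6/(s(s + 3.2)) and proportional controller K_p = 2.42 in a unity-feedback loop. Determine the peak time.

T_p = 2.74 s

The closed-loop denominator s² + 3.2s + 3.872 gives ω_n = √3.872 = 1.968 and ζ = 3.2/(2ω_n) = 0.8131.
Damped frequency ω_d = ω_n√(1−ζ²) = 1.145 rad/s, so peak time T_p = π/ω_d = 2.74 s.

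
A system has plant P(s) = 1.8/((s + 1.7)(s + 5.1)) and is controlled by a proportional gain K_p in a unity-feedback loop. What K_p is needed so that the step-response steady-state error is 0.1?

K_p = 43.3

The loop is type 0, so e_ss(step) = 1/(1 + K_pos) with K_pos = K_p·P(0).
P(0) = 0.2076. Require 1/(1 + K_p·0.2076) = 0.1, so 1 + 0.2076·K_p = 10.
K_p = (10 − 1)/0.2076 = 43.3.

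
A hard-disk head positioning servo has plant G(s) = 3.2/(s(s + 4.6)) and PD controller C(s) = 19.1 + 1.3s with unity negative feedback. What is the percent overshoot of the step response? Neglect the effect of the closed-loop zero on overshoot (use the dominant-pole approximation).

11.9%

Forward path: (19.1 + 1.3s)·3.2/(s(s+4.6)). The closed-loop characteristic equation is s² + (4.6 + 3.2·1.3)s + 3.2·19.1 = 0.
That is s² + 8.76s + 61.12 = 0, so ω_n = 7.818 rad/s and ζ = 8.76/(2·7.818) = 0.5603.
%OS = 100·exp(−πζ/√(1−ζ²)) = 11.9%.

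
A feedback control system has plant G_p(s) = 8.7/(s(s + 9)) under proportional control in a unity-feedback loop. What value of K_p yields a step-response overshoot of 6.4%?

K_p = 5.37

From %OS = 100·exp(−πζ/√(1−ζ²)) = 6.4%, ζ = −ln(0.064)/√(π²+ln²(0.064)) = 0.6585.
Characteristic equation s² + 9s + 8.7K_p = 0 gives ζ = 9/(2√(8.7K_p)).
Setting ζ = 0.6585: √(8.7K_p) = 9/(2·0.6585) = 6.834, so K_p = 46.7/8.7 = 5.37.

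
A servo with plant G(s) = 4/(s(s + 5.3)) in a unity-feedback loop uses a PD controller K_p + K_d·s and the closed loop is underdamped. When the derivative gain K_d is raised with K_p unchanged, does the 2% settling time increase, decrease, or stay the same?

Characteristic equation s² + (5.3 + 4K_d)s + 4K_p = 0: raising K_d increases ζω_n = (5.3+4K_d)/2 while the loop stays underdamped, so T_s ≈ 4/(ζω_n) decreases.

decrease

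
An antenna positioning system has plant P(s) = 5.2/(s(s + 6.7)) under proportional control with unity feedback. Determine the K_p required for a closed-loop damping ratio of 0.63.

K_p = 5.44

Closed-loop characteristic equation: s² + 6.7s + K_p·5.2 = 0.
So ω_n = √(5.2K_p) and 2ζω_n = 6.7, giving ζ = 6.7/(2√(5.2K_p)).
Setting ζ = 0.63: √(5.2K_p) = 6.7/(2·0.63) = 5.317, so K_p = 28.28/5.2 = 5.44.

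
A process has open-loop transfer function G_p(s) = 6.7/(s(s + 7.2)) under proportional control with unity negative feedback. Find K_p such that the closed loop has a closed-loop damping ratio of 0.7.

Closed-loop characteristic equation: s² + 7.2s + K_p·6.7 = 0.
So ω_n = √(6.7K_p) and 2ζω_n = 7.2, giving ζ = 7.2/(2√(6.7K_p)).
Setting ζ = 0.7: √(6.7K_p) = 7.2/(2·0.7) = 5.143, so K_p = 26.45/6.7 = 3.95.

K_p = 3.95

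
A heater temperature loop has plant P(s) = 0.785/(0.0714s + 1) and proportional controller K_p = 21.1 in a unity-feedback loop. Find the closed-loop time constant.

τ = 0.00407 s

Closed loop: T(s) = K_p·P/(1+K_p·P) = 16.56/(0.0714s + 1 + 16.56), with pole at s = −(1 + 16.56)/0.0714 = −246.
Closed-loop time constant τ = 1/246 = 0.00407 s.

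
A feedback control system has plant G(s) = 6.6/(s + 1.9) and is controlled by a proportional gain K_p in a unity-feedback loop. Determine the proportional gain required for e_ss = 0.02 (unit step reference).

The loop is type 0, so e_ss(step) = 1/(1 + K_pos) with K_pos = K_p·G(0).
G(0) = 3.474. Require 1/(1 + K_p·3.474) = 0.02, so 1 + 3.474·K_p = 50.
K_p = (50 − 1)/3.474 = 14.1.

K_p = 14.1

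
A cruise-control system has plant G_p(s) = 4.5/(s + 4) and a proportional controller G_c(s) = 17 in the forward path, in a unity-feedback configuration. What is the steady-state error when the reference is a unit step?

0.0497

The loop is type 0. Static position error constant K_pos = G_c(0)·G_p(0) = 17·1.125 = 19.12.
Steady-state error to a unit step: e_ss = 1/(1+K_pos) = 1/20.12 = 0.0497.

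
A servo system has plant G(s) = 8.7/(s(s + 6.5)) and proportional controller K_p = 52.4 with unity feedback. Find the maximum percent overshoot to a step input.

61.6%

The closed-loop denominator s² + 6.5s + 455.9 gives ω_n = √455.9 = 21.35 and ζ = 6.5/(2ω_n) = 0.1522.
%OS = 100·exp(−πζ/√(1−ζ²)) = 100·exp(−π·0.1522/√0.9768) = 61.6%.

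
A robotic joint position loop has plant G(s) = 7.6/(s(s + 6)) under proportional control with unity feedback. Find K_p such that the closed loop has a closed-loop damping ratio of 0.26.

Closed-loop characteristic equation: s² + 6s + K_p·7.6 = 0.
So ω_n = √(7.6K_p) and 2ζω_n = 6, giving ζ = 6/(2√(7.6K_p)).
Setting ζ = 0.26: √(7.6K_p) = 6/(2·0.26) = 11.54, so K_p = 133.1/7.6 = 17.5.

K_p = 17.5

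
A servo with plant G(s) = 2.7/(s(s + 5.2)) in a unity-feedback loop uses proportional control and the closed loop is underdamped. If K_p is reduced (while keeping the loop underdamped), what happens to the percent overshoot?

ζ = 5.2/(2√(2.7K_p)) rises as K_p falls; higher damping means less overshoot.

decrease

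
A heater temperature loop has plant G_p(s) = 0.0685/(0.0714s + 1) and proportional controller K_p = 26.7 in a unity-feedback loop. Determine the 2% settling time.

Closed loop: T(s) = K_p·G_p/(1+K_p·G_p) = 1.829/(0.0714s + 1 + 1.829), with pole at s = −(1 + 1.829)/0.0714 = −39.62.
τ = 1/39.62 = 0.02524 s, so 2% settling time ≈ 4τ = 0.101 s.

T_s ≈ 0.101 s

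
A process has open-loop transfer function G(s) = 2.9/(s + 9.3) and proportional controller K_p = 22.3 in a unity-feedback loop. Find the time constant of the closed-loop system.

Closed-loop transfer function: T(s) = K_p·G(s)/(1 + K_p·G(s)) = 64.67/(s + 9.3 + 64.67) = 64.67/(s + 73.97).
Time constant τ = 1/73.97 = 0.0135 s.

τ = 0.0135 s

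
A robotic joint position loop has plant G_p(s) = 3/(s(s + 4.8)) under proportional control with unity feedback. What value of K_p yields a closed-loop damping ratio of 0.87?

Closed-loop characteristic equation: s² + 4.8s + K_p·3 = 0.
So ω_n = √(3K_p) and 2ζω_n = 4.8, giving ζ = 4.8/(2√(3K_p)).
Setting ζ = 0.87: √(3K_p) = 4.8/(2·0.87) = 2.759, so K_p = 7.61/3 = 2.54.

K_p = 2.54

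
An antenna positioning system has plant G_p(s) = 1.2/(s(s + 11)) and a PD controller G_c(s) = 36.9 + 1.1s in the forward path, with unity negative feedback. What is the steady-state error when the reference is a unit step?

The open loop G_c(s)G_p(s) has a pole at the origin (type 1), so the static position error constant is infinite and e_ss = 1/(1+∞) = 0.

0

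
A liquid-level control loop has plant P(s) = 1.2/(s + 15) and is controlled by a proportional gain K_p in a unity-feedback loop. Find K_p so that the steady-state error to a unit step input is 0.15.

K_p = 70.8

For a type-0 loop with proportional control, e_ss = 1/(1 + K_p·P(0)).
P(0) = 0.08. Require 1/(1 + K_p·0.08) = 0.15, so 1 + 0.08·K_p = 6.667.
K_p = (6.667 − 1)/0.08 = 70.8.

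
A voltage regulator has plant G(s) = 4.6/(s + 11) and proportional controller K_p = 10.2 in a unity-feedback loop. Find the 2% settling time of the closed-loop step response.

T_s ≈ 0.0691 s

Closed-loop transfer function: T(s) = K_p·G(s)/(1 + K_p·G(s)) = 46.92/(s + 11 + 46.92) = 46.92/(s + 57.92).
Time constant τ = 1/57.92 = 0.01727 s, so the 2% settling time is about 4τ = 0.0691 s.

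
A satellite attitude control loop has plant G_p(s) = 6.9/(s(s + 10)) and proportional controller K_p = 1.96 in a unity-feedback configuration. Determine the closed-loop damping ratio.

The closed-loop denominator is s(s+10) + 1.96·6.9 = s² + 10s + 13.52.
Matching s² + 2ζω_n s + ω_n²: ω_n = √13.52 = 3.677 rad/s and 2ζω_n = 10, so ζ = 10/(2·3.677) = 1.36.

ζ = 1.36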